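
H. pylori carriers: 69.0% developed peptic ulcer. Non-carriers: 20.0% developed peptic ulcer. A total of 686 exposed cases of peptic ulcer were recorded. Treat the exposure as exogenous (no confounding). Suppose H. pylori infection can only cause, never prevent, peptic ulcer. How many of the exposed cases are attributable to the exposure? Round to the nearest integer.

about 487 cases

p₁ = 0.69, p₀ = 0.2.
PN = (p₁ − p₀)/p₁ = (0.69 − 0.2) / 0.69 ≈ 0.71014.
Attributable cases ≈ PN × (exposed cases) = 0.71014 × 686 ≈ 487.16.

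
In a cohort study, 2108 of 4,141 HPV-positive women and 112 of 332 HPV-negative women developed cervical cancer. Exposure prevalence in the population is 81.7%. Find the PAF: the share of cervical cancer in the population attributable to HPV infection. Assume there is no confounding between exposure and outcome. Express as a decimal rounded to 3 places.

PAF ≈ 0.294

p₁ = P(outcome | exposed) = 2108/4141 = 0.50906
p₀ = P(outcome | unexposed) = 112/332 = 0.33735
Overall risk P(Y=1) = π·p₁ + (1−π)·p₀ = 0.817×0.50906 + 0.183×0.33735 = 0.47763.
Under exogeneity, PAF = [P(Y=1) − p₀] / P(Y=1).
PAF = (0.47763 − 0.33735) / 0.47763 ≈ 0.2937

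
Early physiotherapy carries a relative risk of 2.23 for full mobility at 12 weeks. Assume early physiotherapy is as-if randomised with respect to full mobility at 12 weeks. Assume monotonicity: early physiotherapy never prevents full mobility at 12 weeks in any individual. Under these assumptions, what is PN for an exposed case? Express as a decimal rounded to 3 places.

Under exogeneity and monotonicity, PN = (RR − 1) / RR = 1 − 1/RR.
PN = (2.23 − 1) / 2.23 = 1.23 / 2.23 ≈ 0.5516

PN ≈ 0.552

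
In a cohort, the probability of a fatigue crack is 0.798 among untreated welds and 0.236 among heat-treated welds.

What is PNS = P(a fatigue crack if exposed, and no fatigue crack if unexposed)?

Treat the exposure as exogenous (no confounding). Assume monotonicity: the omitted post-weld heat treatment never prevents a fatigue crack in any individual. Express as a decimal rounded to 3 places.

PNS ≈ 0.562

Let p₁ = 0.798, p₀ = 0.236.
Under exogeneity and monotonicity, PNS = p₁ − p₀.
PNS = 0.798 − 0.236 = 0.562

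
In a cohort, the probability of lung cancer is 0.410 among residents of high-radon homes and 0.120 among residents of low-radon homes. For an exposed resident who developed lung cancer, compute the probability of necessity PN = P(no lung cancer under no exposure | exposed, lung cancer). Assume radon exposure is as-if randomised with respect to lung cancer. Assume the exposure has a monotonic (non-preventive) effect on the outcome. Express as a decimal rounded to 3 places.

PN ≈ 0.707

Let p₁ = 0.41, p₀ = 0.12.
Under exogeneity and monotonicity, PN = (p₁ − p₀) / p₁.
PN = (0.41 − 0.12) / 0.41 = 0.29 / 0.41 ≈ 0.7073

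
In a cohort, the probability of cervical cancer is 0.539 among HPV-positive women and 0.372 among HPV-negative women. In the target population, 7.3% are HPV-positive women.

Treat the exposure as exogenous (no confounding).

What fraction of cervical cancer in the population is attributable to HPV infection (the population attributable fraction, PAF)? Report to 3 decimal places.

Let p₁ = 0.539, p₀ = 0.372.
Overall risk P(Y=1) = π·p₁ + (1−π)·p₀ = 0.073×0.539 + 0.927×0.372 = 0.38419.
Under exogeneity, PAF = [P(Y=1) − p₀] / P(Y=1).
PAF = (0.38419 − 0.372) / 0.38419 ≈ 0.0317

PAF ≈ 0.032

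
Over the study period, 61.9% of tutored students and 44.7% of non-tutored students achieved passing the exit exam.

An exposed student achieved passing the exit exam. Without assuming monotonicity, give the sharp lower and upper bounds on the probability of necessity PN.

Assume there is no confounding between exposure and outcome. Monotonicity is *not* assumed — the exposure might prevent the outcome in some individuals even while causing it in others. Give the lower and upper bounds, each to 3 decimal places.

0.278 ≤ PN ≤ 0.893

p₁ = 0.619, p₀ = 0.447.
Under exogeneity alone the bounds on PN are max{0,(p₁−p₀)/p₁} ≤ PN ≤ min{1,(1−p₀)/p₁}.
  lower = (p₁ − p₀)/p₁ = 0.172 / 0.619 ≈ 0.2779
  upper = min{1, (1 − p₀)/p₁} = 0.553 / 0.619 ≈ 0.8934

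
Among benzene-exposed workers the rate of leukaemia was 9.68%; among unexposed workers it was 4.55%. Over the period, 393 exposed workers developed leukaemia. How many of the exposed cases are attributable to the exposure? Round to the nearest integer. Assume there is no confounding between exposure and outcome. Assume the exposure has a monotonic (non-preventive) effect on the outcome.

p₁ = 0.0968, p₀ = 0.0455.
PN = (p₁ − p₀)/p₁ = (0.0968 − 0.0455) / 0.0968 ≈ 0.52996.
Attributable cases ≈ PN × (exposed cases) = 0.52996 × 393 ≈ 208.27.

about 208 cases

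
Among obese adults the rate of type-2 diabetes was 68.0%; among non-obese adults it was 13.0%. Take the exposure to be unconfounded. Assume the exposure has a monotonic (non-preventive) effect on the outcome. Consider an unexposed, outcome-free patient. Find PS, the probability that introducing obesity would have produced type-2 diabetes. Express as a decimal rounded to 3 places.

p₁ = 0.68, p₀ = 0.13.
Under exogeneity and monotonicity, PS = (p₁ − p₀) / (1 − p₀).
PS = (0.68 − 0.13) / (1 − 0.13) = 0.55 / 0.87 ≈ 0.6322

PS ≈ 0.632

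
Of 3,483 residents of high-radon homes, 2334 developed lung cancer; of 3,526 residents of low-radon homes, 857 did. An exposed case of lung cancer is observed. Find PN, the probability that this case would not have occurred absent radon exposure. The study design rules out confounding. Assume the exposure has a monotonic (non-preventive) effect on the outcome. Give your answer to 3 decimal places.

p₁ = P(outcome | exposed) = 2334/3483 = 0.67011
p₀ = P(outcome | unexposed) = 857/3526 = 0.24305
Under exogeneity and monotonicity, PN = (p₁ − p₀) / p₁.
PN = (0.67011 − 0.24305) / 0.67011 = 0.42706 / 0.67011 ≈ 0.6373

PN ≈ 0.637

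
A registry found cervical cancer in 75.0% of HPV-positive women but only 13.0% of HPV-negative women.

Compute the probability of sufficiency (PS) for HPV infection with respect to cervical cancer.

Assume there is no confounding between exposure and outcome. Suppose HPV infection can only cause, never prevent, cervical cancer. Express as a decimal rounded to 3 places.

PS ≈ 0.713

p₁ = 0.75, p₀ = 0.13.
Under exogeneity and monotonicity, PS = (p₁ − p₀) / (1 − p₀).
PS = (0.75 − 0.13) / (1 − 0.13) = 0.62 / 0.87 ≈ 0.7126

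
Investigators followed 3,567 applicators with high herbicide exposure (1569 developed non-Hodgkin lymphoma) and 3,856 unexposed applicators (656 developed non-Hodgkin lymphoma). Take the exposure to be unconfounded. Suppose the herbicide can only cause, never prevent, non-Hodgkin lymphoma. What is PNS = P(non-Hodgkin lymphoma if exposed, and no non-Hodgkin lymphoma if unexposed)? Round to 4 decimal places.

p₁ = P(outcome | exposed) = 1569/3567 = 0.43987
p₀ = P(outcome | unexposed) = 656/3856 = 0.17012
Under exogeneity and monotonicity, PNS = p₁ − p₀.
PNS = 0.43987 − 0.17012 = 0.26974

PNS ≈ 0.2697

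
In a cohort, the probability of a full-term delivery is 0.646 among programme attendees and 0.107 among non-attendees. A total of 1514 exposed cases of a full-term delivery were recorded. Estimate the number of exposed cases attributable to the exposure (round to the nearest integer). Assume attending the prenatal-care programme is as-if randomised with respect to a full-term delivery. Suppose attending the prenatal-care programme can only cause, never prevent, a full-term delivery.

about 1263 cases

Let p₁ = 0.646, p₀ = 0.107.
PN = (p₁ − p₀)/p₁ = (0.646 − 0.107) / 0.646 ≈ 0.83437.
Attributable cases ≈ PN × (exposed cases) = 0.83437 × 1514 ≈ 1263.23.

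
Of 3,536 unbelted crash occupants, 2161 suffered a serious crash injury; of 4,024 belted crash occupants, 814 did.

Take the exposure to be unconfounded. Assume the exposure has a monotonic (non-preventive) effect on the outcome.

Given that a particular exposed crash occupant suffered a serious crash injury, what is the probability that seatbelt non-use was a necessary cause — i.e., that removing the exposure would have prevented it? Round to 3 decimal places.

PN ≈ 0.669

p₁ = P(outcome | exposed) = 2161/3536 = 0.61114
p₀ = P(outcome | unexposed) = 814/4024 = 0.20229
Under exogeneity and monotonicity, PN = (p₁ − p₀) / p₁.
PN = (0.61114 − 0.20229) / 0.61114 = 0.40886 / 0.61114 ≈ 0.6690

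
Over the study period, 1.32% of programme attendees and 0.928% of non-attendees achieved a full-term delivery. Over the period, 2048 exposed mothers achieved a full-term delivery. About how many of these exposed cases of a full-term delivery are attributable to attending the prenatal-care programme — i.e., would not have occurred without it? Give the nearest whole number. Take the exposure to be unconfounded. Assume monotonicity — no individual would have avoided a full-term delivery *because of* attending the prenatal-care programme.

about 608 cases

p₁ = 0.0132, p₀ = 0.00928.
PN = (p₁ − p₀)/p₁ = (0.0132 − 0.00928) / 0.0132 ≈ 0.29697.
Attributable cases ≈ PN × (exposed cases) = 0.29697 × 2048 ≈ 608.19.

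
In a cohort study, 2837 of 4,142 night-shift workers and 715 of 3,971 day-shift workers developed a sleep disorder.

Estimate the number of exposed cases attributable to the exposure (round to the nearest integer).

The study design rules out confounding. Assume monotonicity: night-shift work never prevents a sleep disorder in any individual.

p₁ = P(outcome | exposed) = 2837/4142 = 0.68493
p₀ = P(outcome | unexposed) = 715/3971 = 0.18006
PN = (p₁ − p₀)/p₁ = (0.68493 − 0.18006) / 0.68493 ≈ 0.73712.
Attributable cases ≈ PN × (exposed cases) = 0.73712 × 2837 ≈ 2091.21.

about 2091 cases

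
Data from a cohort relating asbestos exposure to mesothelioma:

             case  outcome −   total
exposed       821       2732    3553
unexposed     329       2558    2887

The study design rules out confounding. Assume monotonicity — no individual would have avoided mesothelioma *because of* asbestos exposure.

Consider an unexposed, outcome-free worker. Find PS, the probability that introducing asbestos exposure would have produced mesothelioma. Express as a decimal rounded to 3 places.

PS ≈ 0.132

p₁ = P(outcome | exposed) = 821/3553 = 0.23107
p₀ = P(outcome | unexposed) = 329/2887 = 0.11396
Under exogeneity and monotonicity, PS = (p₁ − p₀) / (1 − p₀).
PS = (0.23107 − 0.11396) / (1 − 0.11396) = 0.11711 / 0.88604 ≈ 0.1322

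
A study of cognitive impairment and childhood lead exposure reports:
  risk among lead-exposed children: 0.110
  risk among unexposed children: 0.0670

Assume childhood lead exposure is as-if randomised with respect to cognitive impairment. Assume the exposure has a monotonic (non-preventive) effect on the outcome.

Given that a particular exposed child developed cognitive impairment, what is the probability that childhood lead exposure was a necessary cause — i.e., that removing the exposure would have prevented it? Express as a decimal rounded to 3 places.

PN ≈ 0.391

Let p₁ = 0.11, p₀ = 0.067.
Under exogeneity and monotonicity, PN = (p₁ − p₀) / p₁.
PN = (0.11 − 0.067) / 0.11 = 0.043 / 0.11 ≈ 0.3909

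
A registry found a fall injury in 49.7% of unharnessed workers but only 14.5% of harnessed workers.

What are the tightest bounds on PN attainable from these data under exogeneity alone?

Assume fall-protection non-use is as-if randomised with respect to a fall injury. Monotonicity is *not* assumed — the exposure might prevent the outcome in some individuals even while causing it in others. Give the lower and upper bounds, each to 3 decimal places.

p₁ = 0.497, p₀ = 0.145.
Under exogeneity alone the bounds on PN are max{0,(p₁−p₀)/p₁} ≤ PN ≤ min{1,(1−p₀)/p₁}.
  lower = (p₁ − p₀)/p₁ = 0.352 / 0.497 ≈ 0.7082
  upper = min{1, (1 − p₀)/p₁} = 0.855 / 0.497 ≈ 1.7203 → capped at 1

0.708 ≤ PN ≤ 1.000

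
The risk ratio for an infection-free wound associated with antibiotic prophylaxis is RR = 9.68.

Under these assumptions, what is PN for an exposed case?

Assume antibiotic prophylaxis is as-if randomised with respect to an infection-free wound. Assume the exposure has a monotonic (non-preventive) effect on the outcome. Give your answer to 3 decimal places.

PN ≈ 0.897

Under exogeneity and monotonicity, PN = (RR − 1) / RR = 1 − 1/RR.
PN = (9.68 − 1) / 9.68 = 8.68 / 9.68 ≈ 0.8967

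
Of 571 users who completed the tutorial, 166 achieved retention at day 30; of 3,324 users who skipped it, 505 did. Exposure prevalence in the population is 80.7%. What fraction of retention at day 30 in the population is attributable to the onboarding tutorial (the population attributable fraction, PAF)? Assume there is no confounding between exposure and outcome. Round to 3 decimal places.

p₁ = P(outcome | exposed) = 166/571 = 0.29072
p₀ = P(outcome | unexposed) = 505/3324 = 0.15193
Overall risk P(Y=1) = π·p₁ + (1−π)·p₀ = 0.807×0.29072 + 0.193×0.15193 = 0.26393.
Under exogeneity, PAF = [P(Y=1) − p₀] / P(Y=1).
PAF = (0.26393 − 0.15193) / 0.26393 ≈ 0.4244

PAF ≈ 0.424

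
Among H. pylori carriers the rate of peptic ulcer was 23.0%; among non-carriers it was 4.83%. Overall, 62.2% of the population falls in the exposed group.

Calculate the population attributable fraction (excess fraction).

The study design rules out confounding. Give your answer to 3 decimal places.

PAF ≈ 0.701

p₁ = 0.23, p₀ = 0.0483.
Overall risk P(Y=1) = π·p₁ + (1−π)·p₀ = 0.622×0.23 + 0.378×0.0483 = 0.16132.
Under exogeneity, PAF = [P(Y=1) − p₀] / P(Y=1).
PAF = (0.16132 − 0.0483) / 0.16132 ≈ 0.7006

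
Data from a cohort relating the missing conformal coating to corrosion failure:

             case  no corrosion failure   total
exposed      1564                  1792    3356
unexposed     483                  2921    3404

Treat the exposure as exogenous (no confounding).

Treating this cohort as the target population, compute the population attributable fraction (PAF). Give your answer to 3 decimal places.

PAF ≈ 0.531

p₁ = P(outcome | exposed) = 1564/3356 = 0.46603
p₀ = P(outcome | unexposed) = 483/3404 = 0.14189
Exposure prevalence π = 3356/6760 = 0.49645; overall risk P(Y=1) = 0.30281.
Under exogeneity, PAF = [P(Y=1) − p₀]/P(Y=1).
PAF = (0.30281 − 0.14189) / 0.30281 ≈ 0.5314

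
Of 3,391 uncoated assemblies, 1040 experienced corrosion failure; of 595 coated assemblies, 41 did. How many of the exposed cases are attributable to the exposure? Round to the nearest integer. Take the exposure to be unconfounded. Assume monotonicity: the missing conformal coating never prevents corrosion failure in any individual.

p₁ = P(outcome | exposed) = 1040/3391 = 0.30669
p₀ = P(outcome | unexposed) = 41/595 = 0.068908
PN = (p₁ − p₀)/p₁ = (0.30669 − 0.068908) / 0.30669 ≈ 0.77532.
Attributable cases ≈ PN × (exposed cases) = 0.77532 × 1040 ≈ 806.33.

about 806 cases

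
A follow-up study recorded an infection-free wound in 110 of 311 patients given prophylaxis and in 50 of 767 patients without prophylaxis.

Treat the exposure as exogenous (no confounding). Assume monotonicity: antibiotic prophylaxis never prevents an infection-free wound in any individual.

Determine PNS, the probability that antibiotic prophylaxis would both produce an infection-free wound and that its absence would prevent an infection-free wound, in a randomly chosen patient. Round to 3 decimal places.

p₁ = P(outcome | exposed) = 110/311 = 0.3537
p₀ = P(outcome | unexposed) = 50/767 = 0.065189
Under exogeneity and monotonicity, PNS = p₁ − p₀.
PNS = 0.3537 − 0.065189 = 0.28851

PNS ≈ 0.289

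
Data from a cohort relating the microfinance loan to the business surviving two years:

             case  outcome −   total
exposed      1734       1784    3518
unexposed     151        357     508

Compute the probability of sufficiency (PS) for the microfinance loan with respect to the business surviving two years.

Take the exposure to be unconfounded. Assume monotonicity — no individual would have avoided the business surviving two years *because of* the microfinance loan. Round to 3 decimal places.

p₁ = P(outcome | exposed) = 1734/3518 = 0.49289
p₀ = P(outcome | unexposed) = 151/508 = 0.29724
Under exogeneity and monotonicity, PS = (p₁ − p₀)/(1 − p₀).
PS = (0.49289 − 0.29724) / 0.70276 ≈ 0.2784

PS ≈ 0.278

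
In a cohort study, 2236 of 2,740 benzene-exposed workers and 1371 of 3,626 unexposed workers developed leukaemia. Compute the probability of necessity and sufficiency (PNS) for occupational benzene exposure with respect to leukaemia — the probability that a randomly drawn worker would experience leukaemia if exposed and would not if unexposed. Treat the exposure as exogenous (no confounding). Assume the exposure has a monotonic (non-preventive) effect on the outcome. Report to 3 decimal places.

p₁ = P(outcome | exposed) = 2236/2740 = 0.81606
p₀ = P(outcome | unexposed) = 1371/3626 = 0.3781
Under exogeneity and monotonicity, PNS = p₁ − p₀.
PNS = 0.81606 − 0.3781 = 0.43796

PNS ≈ 0.438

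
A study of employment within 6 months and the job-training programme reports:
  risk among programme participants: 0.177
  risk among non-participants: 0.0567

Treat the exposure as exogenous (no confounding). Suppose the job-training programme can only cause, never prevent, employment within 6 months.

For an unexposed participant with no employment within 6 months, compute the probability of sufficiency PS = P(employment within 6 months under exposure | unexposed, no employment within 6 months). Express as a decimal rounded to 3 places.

Let p₁ = 0.177, p₀ = 0.0567.
Under exogeneity and monotonicity, PS = (p₁ − p₀) / (1 − p₀).
PS = (0.177 − 0.0567) / (1 − 0.0567) = 0.1203 / 0.9433 ≈ 0.1275

PS ≈ 0.128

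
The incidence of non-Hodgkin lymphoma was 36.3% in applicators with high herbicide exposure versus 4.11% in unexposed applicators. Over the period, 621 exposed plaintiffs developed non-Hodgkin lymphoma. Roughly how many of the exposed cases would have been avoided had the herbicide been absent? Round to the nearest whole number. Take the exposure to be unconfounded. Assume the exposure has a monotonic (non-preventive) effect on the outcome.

p₁ = 0.363, p₀ = 0.0411.
PN = (p₁ − p₀)/p₁ = (0.363 − 0.0411) / 0.363 ≈ 0.88678.
Attributable cases ≈ PN × (exposed cases) = 0.88678 × 621 ≈ 550.69.

about 551 cases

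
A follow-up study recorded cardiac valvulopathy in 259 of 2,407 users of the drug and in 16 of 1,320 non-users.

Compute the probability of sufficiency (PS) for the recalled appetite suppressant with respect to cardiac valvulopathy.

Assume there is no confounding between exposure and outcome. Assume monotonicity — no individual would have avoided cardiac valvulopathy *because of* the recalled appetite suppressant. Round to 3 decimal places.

PS ≈ 0.097

p₁ = P(outcome | exposed) = 259/2407 = 0.1076
p₀ = P(outcome | unexposed) = 16/1320 = 0.012121
Under exogeneity and monotonicity, PS = (p₁ − p₀) / (1 − p₀).
PS = (0.1076 − 0.012121) / (1 − 0.012121) = 0.095482 / 0.98788 ≈ 0.0967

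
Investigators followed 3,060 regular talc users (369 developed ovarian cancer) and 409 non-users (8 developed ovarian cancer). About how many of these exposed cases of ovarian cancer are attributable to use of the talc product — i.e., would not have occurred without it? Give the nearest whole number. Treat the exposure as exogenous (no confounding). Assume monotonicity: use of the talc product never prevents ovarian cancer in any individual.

p₁ = P(outcome | exposed) = 369/3060 = 0.12059
p₀ = P(outcome | unexposed) = 8/409 = 0.01956
PN = (p₁ − p₀)/p₁ = (0.12059 − 0.01956) / 0.12059 ≈ 0.83780.
Attributable cases ≈ PN × (exposed cases) = 0.83780 × 369 ≈ 309.15.

about 309 cases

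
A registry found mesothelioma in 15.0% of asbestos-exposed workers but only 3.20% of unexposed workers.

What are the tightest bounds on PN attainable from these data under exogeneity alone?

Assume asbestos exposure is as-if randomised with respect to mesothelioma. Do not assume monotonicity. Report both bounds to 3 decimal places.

0.787 ≤ PN ≤ 1.000

p₁ = 0.15, p₀ = 0.032.
Under exogeneity alone the bounds on PN are max{0,(p₁−p₀)/p₁} ≤ PN ≤ min{1,(1−p₀)/p₁}.
  lower = (p₁ − p₀)/p₁ = 0.118 / 0.15 ≈ 0.7867
  upper = min{1, (1 − p₀)/p₁} = 0.968 / 0.15 ≈ 6.4533 → capped at 1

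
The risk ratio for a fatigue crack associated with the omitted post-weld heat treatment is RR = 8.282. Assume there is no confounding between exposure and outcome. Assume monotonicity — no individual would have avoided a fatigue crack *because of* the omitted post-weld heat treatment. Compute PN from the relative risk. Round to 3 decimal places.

Under exogeneity and monotonicity, PN = (RR − 1) / RR = 1 − 1/RR.
PN = (8.282 − 1) / 8.282 = 7.282 / 8.282 ≈ 0.8793

PN ≈ 0.879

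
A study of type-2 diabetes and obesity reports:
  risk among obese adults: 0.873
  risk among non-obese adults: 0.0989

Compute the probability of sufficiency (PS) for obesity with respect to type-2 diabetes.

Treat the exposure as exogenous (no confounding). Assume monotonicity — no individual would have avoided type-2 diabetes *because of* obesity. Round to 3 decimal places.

Let p₁ = 0.873, p₀ = 0.0989.
Under exogeneity and monotonicity, PS = (p₁ − p₀) / (1 − p₀).
PS = (0.873 − 0.0989) / (1 − 0.0989) = 0.7741 / 0.9011 ≈ 0.8591

PS ≈ 0.859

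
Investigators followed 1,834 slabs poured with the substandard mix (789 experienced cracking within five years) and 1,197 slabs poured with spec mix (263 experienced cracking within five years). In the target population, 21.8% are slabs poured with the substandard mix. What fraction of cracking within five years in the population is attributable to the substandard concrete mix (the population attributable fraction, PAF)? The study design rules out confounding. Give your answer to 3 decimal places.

PAF ≈ 0.173

p₁ = P(outcome | exposed) = 789/1834 = 0.43021
p₀ = P(outcome | unexposed) = 263/1197 = 0.21972
Overall risk P(Y=1) = π·p₁ + (1−π)·p₀ = 0.218×0.43021 + 0.782×0.21972 = 0.2656.
Under exogeneity, PAF = [P(Y=1) − p₀] / P(Y=1).
PAF = (0.2656 − 0.21972) / 0.2656 ≈ 0.1728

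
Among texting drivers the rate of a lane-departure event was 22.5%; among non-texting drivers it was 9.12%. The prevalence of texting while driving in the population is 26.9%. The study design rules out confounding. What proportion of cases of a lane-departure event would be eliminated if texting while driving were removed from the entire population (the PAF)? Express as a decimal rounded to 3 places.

PAF ≈ 0.283

p₁ = 0.225, p₀ = 0.0912.
Overall risk P(Y=1) = π·p₁ + (1−π)·p₀ = 0.269×0.225 + 0.731×0.0912 = 0.12719.
Under exogeneity, PAF = [P(Y=1) − p₀] / P(Y=1).
PAF = (0.12719 − 0.0912) / 0.12719 ≈ 0.2830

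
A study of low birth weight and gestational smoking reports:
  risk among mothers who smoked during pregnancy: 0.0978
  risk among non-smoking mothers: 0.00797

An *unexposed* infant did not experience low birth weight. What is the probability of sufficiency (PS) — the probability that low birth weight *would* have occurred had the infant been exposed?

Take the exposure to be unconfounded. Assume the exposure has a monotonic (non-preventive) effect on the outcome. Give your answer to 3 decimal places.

PS ≈ 0.091

Let p₁ = 0.0978, p₀ = 0.00797.
Under exogeneity and monotonicity, PS = (p₁ − p₀) / (1 − p₀).
PS = (0.0978 − 0.00797) / (1 − 0.00797) = 0.08983 / 0.99203 ≈ 0.0906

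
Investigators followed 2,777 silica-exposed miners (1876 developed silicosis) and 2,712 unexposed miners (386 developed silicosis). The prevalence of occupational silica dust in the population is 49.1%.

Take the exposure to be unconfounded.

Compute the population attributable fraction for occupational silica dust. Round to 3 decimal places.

p₁ = P(outcome | exposed) = 1876/2777 = 0.67555
p₀ = P(outcome | unexposed) = 386/2712 = 0.14233
Overall risk P(Y=1) = π·p₁ + (1−π)·p₀ = 0.491×0.67555 + 0.509×0.14233 = 0.40414.
Under exogeneity, PAF = [P(Y=1) − p₀] / P(Y=1).
PAF = (0.40414 − 0.14233) / 0.40414 ≈ 0.6478

PAF ≈ 0.648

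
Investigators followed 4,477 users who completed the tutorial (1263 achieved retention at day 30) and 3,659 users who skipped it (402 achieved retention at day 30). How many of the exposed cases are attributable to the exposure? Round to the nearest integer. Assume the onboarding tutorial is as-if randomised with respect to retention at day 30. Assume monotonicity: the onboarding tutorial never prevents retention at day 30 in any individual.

about 771 cases

p₁ = P(outcome | exposed) = 1263/4477 = 0.28211
p₀ = P(outcome | unexposed) = 402/3659 = 0.10987
PN = (p₁ − p₀)/p₁ = (0.28211 − 0.10987) / 0.28211 ≈ 0.61055.
Attributable cases ≈ PN × (exposed cases) = 0.61055 × 1263 ≈ 771.13.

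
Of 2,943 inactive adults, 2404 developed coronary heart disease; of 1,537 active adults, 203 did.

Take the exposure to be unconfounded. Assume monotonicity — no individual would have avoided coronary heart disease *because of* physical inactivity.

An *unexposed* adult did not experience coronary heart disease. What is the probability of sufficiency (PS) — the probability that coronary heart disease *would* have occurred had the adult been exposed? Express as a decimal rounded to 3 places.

p₁ = P(outcome | exposed) = 2404/2943 = 0.81685
p₀ = P(outcome | unexposed) = 203/1537 = 0.13208
Under exogeneity and monotonicity, PS = (p₁ − p₀) / (1 − p₀).
PS = (0.81685 − 0.13208) / (1 − 0.13208) = 0.68478 / 0.86792 ≈ 0.7890

PS ≈ 0.789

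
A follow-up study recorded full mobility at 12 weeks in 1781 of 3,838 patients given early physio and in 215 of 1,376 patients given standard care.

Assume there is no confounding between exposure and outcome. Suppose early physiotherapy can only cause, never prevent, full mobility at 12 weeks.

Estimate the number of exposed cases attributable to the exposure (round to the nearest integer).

about 1181 cases

p₁ = P(outcome | exposed) = 1781/3838 = 0.46404
p₀ = P(outcome | unexposed) = 215/1376 = 0.15625
PN = (p₁ − p₀)/p₁ = (0.46404 − 0.15625) / 0.46404 ≈ 0.66329.
Attributable cases ≈ PN × (exposed cases) = 0.66329 × 1781 ≈ 1181.31.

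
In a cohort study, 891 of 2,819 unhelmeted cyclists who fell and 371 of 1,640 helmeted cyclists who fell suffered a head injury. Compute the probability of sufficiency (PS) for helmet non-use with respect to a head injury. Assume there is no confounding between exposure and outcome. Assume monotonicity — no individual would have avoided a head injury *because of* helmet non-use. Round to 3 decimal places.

PS ≈ 0.116

p₁ = P(outcome | exposed) = 891/2819 = 0.31607
p₀ = P(outcome | unexposed) = 371/1640 = 0.22622
Under exogeneity and monotonicity, PS = (p₁ − p₀) / (1 − p₀).
PS = (0.31607 − 0.22622) / (1 − 0.22622) = 0.08985 / 0.77378 ≈ 0.1161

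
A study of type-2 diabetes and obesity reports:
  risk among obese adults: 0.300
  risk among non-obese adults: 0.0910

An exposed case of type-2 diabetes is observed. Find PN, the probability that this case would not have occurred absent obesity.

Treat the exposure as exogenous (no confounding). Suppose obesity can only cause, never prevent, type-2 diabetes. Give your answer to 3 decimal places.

Let p₁ = 0.3, p₀ = 0.091.
Under exogeneity and monotonicity, PN = (p₁ − p₀) / p₁.
PN = (0.3 − 0.091) / 0.3 = 0.209 / 0.3 ≈ 0.6967

PN ≈ 0.697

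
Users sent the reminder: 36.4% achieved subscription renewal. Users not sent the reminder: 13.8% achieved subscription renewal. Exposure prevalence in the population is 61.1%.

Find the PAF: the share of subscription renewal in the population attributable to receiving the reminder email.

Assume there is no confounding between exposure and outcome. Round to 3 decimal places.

p₁ = 0.364, p₀ = 0.138.
Overall risk P(Y=1) = π·p₁ + (1−π)·p₀ = 0.611×0.364 + 0.389×0.138 = 0.27609.
Under exogeneity, PAF = [P(Y=1) − p₀] / P(Y=1).
PAF = (0.27609 − 0.138) / 0.27609 ≈ 0.5002

PAF ≈ 0.500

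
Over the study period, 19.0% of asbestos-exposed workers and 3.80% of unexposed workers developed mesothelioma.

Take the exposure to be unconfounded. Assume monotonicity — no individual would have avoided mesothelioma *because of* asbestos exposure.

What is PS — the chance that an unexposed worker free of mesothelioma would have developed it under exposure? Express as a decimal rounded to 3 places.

PS ≈ 0.158

p₁ = 0.19, p₀ = 0.038.
Under exogeneity and monotonicity, PS = (p₁ − p₀) / (1 − p₀).
PS = (0.19 − 0.038) / (1 − 0.038) = 0.152 / 0.962 ≈ 0.1580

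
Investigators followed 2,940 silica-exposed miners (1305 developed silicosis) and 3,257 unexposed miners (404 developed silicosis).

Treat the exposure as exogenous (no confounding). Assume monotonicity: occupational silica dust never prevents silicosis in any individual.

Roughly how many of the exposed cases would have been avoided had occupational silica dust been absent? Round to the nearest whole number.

about 940 cases

p₁ = P(outcome | exposed) = 1305/2940 = 0.44388
p₀ = P(outcome | unexposed) = 404/3257 = 0.12404
PN = (p₁ − p₀)/p₁ = (0.44388 − 0.12404) / 0.44388 ≈ 0.72055.
Attributable cases ≈ PN × (exposed cases) = 0.72055 × 1305 ≈ 940.32.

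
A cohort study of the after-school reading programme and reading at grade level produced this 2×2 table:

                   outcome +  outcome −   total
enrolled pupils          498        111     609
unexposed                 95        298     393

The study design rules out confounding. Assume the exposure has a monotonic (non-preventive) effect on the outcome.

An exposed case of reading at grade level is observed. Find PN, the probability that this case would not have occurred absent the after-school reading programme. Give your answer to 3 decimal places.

p₁ = P(outcome | exposed) = 498/609 = 0.81773
p₀ = P(outcome | unexposed) = 95/393 = 0.24173
Under exogeneity and monotonicity, PN = (p₁ − p₀)/p₁.
PN = (0.81773 − 0.24173) / 0.81773 ≈ 0.7044

PN ≈ 0.704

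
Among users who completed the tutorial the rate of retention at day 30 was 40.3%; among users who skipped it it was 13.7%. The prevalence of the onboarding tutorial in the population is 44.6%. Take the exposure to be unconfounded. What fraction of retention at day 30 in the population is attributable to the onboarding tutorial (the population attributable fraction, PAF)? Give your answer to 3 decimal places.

PAF ≈ 0.464

p₁ = 0.403, p₀ = 0.137.
Overall risk P(Y=1) = π·p₁ + (1−π)·p₀ = 0.446×0.403 + 0.554×0.137 = 0.25564.
Under exogeneity, PAF = [P(Y=1) − p₀] / P(Y=1).
PAF = (0.25564 − 0.137) / 0.25564 ≈ 0.4641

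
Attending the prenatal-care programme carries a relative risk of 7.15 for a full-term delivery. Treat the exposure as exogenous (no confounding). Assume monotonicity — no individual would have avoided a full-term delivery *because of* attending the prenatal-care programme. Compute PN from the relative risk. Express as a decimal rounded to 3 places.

Under exogeneity and monotonicity, PN = (RR − 1) / RR = 1 − 1/RR.
PN = (7.15 − 1) / 7.15 = 6.15 / 7.15 ≈ 0.8601

PN ≈ 0.860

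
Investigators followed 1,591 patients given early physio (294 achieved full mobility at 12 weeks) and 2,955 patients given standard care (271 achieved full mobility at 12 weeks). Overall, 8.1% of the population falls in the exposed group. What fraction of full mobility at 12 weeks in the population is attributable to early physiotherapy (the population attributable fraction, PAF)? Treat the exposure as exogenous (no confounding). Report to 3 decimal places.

PAF ≈ 0.076

p₁ = P(outcome | exposed) = 294/1591 = 0.18479
p₀ = P(outcome | unexposed) = 271/2955 = 0.091709
Overall risk P(Y=1) = π·p₁ + (1−π)·p₀ = 0.081×0.18479 + 0.919×0.091709 = 0.099248.
Under exogeneity, PAF = [P(Y=1) − p₀] / P(Y=1).
PAF = (0.099248 − 0.091709) / 0.099248 ≈ 0.0760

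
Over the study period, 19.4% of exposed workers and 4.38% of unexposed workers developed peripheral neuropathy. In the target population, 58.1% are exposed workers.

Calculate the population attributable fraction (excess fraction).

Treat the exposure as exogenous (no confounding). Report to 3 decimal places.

p₁ = 0.194, p₀ = 0.0438.
Overall risk P(Y=1) = π·p₁ + (1−π)·p₀ = 0.581×0.194 + 0.419×0.0438 = 0.13107.
Under exogeneity, PAF = [P(Y=1) − p₀] / P(Y=1).
PAF = (0.13107 − 0.0438) / 0.13107 ≈ 0.6658

PAF ≈ 0.666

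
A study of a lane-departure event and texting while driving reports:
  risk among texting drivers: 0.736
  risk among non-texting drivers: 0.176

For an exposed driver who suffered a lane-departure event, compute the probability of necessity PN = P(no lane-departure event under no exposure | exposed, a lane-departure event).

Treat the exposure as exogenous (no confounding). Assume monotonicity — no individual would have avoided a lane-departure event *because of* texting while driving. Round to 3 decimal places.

PN ≈ 0.761

Let p₁ = 0.736, p₀ = 0.176.
Under exogeneity and monotonicity, PN = (p₁ − p₀) / p₁.
PN = (0.736 − 0.176) / 0.736 = 0.56 / 0.736 ≈ 0.7609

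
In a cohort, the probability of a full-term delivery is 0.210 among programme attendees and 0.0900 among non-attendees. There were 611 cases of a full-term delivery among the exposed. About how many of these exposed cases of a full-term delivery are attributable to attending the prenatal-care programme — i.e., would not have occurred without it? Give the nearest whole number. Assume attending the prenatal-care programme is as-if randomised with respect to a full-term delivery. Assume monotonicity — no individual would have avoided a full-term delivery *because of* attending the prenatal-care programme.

about 349 cases

Let p₁ = 0.21, p₀ = 0.09.
PN = (p₁ − p₀)/p₁ = (0.21 − 0.09) / 0.21 ≈ 0.57143.
Attributable cases ≈ PN × (exposed cases) = 0.57143 × 611 ≈ 349.14.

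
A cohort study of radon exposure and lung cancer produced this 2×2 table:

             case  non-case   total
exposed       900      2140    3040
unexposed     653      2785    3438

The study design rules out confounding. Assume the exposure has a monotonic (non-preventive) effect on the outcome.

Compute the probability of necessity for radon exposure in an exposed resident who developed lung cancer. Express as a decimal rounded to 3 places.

p₁ = P(outcome | exposed) = 900/3040 = 0.29605
p₀ = P(outcome | unexposed) = 653/3438 = 0.18994
Under exogeneity and monotonicity, PN = (p₁ − p₀)/p₁.
PN = (0.29605 − 0.18994) / 0.29605 ≈ 0.3584

PN ≈ 0.358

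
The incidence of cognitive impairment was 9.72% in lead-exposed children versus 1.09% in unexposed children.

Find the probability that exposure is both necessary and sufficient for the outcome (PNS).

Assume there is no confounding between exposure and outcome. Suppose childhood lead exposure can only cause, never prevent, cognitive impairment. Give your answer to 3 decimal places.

PNS ≈ 0.086

p₁ = 0.0972, p₀ = 0.0109.
Under exogeneity and monotonicity, PNS = p₁ − p₀.
PNS = 0.0972 − 0.0109 = 0.0863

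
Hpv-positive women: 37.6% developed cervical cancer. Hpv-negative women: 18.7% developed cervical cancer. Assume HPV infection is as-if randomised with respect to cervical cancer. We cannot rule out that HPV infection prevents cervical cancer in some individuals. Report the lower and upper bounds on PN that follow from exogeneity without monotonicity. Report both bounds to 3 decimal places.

0.503 ≤ PN ≤ 1.000

p₁ = 0.376, p₀ = 0.187.
Under exogeneity alone the bounds on PN are max{0,(p₁−p₀)/p₁} ≤ PN ≤ min{1,(1−p₀)/p₁}.
  lower = (p₁ − p₀)/p₁ = 0.189 / 0.376 ≈ 0.5027
  upper = min{1, (1 − p₀)/p₁} = 0.813 / 0.376 ≈ 2.1622 → capped at 1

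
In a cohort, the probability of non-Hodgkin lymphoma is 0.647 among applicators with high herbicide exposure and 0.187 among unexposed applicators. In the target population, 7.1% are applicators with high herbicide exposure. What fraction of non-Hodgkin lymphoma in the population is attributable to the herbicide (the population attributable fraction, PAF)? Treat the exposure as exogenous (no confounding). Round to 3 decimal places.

Let p₁ = 0.647, p₀ = 0.187.
Overall risk P(Y=1) = π·p₁ + (1−π)·p₀ = 0.071×0.647 + 0.929×0.187 = 0.21966.
Under exogeneity, PAF = [P(Y=1) − p₀] / P(Y=1).
PAF = (0.21966 − 0.187) / 0.21966 ≈ 0.1487

PAF ≈ 0.149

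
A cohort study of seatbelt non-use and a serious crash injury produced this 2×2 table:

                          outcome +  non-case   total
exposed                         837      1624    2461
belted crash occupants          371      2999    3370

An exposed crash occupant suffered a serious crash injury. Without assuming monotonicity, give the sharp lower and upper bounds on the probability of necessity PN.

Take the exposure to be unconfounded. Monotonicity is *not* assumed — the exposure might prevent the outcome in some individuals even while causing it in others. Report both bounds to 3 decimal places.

p₁ = P(outcome | exposed) = 837/2461 = 0.34011
p₀ = P(outcome | unexposed) = 371/3370 = 0.11009
Under exogeneity alone the bounds on PN are max{0,(p₁−p₀)/p₁} ≤ PN ≤ min{1,(1−p₀)/p₁}.
  lower = (p₁ − p₀)/p₁ = 0.23002 / 0.34011 ≈ 0.6763
  upper = min{1, (1 − p₀)/p₁} = 0.88991 / 0.34011 ≈ 2.6166 → capped at 1

0.676 ≤ PN ≤ 1.000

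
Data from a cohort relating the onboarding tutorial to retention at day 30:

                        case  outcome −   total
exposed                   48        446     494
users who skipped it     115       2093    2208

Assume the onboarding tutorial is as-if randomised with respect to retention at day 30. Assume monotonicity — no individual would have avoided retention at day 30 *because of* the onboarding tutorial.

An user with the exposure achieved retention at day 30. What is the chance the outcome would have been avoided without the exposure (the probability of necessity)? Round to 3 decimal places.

p₁ = P(outcome | exposed) = 48/494 = 0.097166
p₀ = P(outcome | unexposed) = 115/2208 = 0.052083
Under exogeneity and monotonicity, PN = (p₁ − p₀) / p₁.
PN = (0.097166 − 0.052083) / 0.097166 = 0.045083 / 0.097166 ≈ 0.4640

PN ≈ 0.464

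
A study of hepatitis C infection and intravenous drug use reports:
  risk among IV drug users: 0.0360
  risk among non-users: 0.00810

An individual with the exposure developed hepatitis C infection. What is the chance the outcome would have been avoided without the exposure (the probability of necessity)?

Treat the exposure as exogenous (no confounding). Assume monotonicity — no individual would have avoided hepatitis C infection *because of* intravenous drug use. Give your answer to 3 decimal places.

Let p₁ = 0.036, p₀ = 0.0081.
Under exogeneity and monotonicity, PN = (p₁ − p₀) / p₁.
PN = (0.036 − 0.0081) / 0.036 = 0.0279 / 0.036 ≈ 0.7750

PN ≈ 0.775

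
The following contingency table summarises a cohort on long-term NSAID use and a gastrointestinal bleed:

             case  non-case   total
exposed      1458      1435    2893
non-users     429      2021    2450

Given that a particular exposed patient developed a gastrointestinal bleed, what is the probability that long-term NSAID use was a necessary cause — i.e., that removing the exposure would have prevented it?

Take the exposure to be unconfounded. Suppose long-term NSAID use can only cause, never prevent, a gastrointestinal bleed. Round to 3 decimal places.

PN ≈ 0.653

p₁ = P(outcome | exposed) = 1458/2893 = 0.50398
p₀ = P(outcome | unexposed) = 429/2450 = 0.1751
Under exogeneity and monotonicity, PN = (p₁ − p₀) / p₁.
PN = (0.50398 − 0.1751) / 0.50398 = 0.32887 / 0.50398 ≈ 0.6526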